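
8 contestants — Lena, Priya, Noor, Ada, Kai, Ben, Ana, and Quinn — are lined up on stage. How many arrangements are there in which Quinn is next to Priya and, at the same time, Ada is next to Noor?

Treat {Quinn,Priya} as one block (2 orders) and {Ada,Noor} as another (2 orders).
That leaves 6 units to arrange: 2 × 2 × 6! = 4 × 720 = 2880.

2880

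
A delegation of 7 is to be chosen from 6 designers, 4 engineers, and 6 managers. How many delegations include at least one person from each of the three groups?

Unrestricted: C(16,7) = 11440 ways to pick any 7 of the 16.
Subtract selections that omit an entire group: no designers → C(10,7) = 120; no engineers → C(12,7) = 792; no managers → C(10,7) = 120.
Add back selections omitting two groups (i.e. drawn from a single group): C(6,7) + C(4,7) + C(6,7) = 0.
By inclusion–exclusion: 11440 − 1032 + 0 = 10408.

10408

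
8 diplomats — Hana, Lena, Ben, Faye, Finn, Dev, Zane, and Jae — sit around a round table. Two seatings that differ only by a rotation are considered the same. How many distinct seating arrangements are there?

Seat Hana anywhere (absorbing the rotational symmetry), then permute the other 7: (7)! = 5040.

5040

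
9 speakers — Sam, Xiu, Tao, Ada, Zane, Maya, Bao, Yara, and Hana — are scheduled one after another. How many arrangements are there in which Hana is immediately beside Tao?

Place the 7 others and the Hana-Tao pair as 8 objects in a line; the pair has 2 internal arrangements.
So the count is 2·(8)! = 80640.

80640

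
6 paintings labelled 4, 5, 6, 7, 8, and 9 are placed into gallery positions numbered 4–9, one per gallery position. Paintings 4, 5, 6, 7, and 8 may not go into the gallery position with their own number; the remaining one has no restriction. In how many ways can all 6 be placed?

Let Aᵢ (for 4 ≤ i ≤ 8) be the placements that put painting i in its forbidden gallery position. Any j of these fix j positions, leaving (6−j)! ways to fill the rest, and there are C(5,j) ways to pick which j.
By inclusion–exclusion, the number of valid placements is Σ_{j=0}^{5} (−1)^j C(5,j)·(6−j)!.
Computing: 720 − 600 + 240 − 60 + 10 − 1 = 309.

309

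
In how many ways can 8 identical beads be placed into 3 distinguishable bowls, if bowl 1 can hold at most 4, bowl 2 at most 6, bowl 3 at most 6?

29

Ignoring the caps, the number of non-negative solutions to x_1+…+x_3 = 8 is C(10,2) = 45.
Subtract solutions that violate a single cap (substitute x_i' = x_i − (cap_i+1)): x_1 ≥ 5 gives C(5,2) = 10; x_2 ≥ 7 gives C(3,2) = 3; x_3 ≥ 7 gives C(3,2) = 3. Together 16.
No two caps can be exceeded simultaneously, so the pair terms are all 0.
By inclusion–exclusion the count is 45 − 16 + 0 = 29.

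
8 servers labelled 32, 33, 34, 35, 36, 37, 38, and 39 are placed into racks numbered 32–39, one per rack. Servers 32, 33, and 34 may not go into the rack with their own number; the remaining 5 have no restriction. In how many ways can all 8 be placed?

27240

Let Aᵢ (for i ∈ {32, 33, 34}) be the placements that put server i in its forbidden rack. Any j of these fix j positions, leaving (8−j)! ways to fill the rest, and there are C(3,j) ways to pick which j.
By inclusion–exclusion, the number of valid placements is Σ_{j=0}^{3} (−1)^j C(3,j)·(8−j)!.
Computing: 40320 − 15120 + 2160 − 120 = 27240.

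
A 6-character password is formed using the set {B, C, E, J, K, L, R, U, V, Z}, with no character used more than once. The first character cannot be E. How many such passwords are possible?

136080

The first character has 10−1 = 9 choices (anything except E).
The remaining 5 characters are filled from the other 9 symbols without repetition: 9 × 8 × 7 × 6 × 5 = 15120.
Total: 9 × 15120 = 136080.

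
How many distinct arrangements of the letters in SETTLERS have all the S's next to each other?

1260

Treat the 2 copies of S as a single block. The multiset to arrange is then {SS, E, E, L, R, T, T}, 7 items in all.
That gives (7)!/(2!·2!) = 1260 arrangements.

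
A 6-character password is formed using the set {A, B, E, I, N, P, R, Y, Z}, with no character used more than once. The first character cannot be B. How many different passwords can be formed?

The first character has 9−1 = 8 choices (anything except B).
The remaining 5 characters are filled from the other 8 symbols without repetition: 8 × 7 × 6 × 5 × 4 = 6720.
Total: 8 × 6720 = 53760.

53760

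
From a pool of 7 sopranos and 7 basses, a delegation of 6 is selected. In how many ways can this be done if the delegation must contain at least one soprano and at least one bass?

2989

Total 6-person selections from all 14: C(14,6) = 3003.
Subtract selections that omit an entire group: no sopranos → C(7,6) = 7; no basses → C(7,6) = 7.
Both groups omitted at once is impossible, so 3003 − 14 = 2989.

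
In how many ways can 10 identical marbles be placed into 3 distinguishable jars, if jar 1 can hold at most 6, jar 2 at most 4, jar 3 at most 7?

29

By stars and bars, unrestricted non-negative solutions to x_1+…+x_3 = 10 number C(10+2,2) = 66.
Subtract solutions that violate a single cap (substitute x_i' = x_i − (cap_i+1)): x_1 ≥ 7 gives C(5,2) = 10; x_2 ≥ 5 gives C(7,2) = 21; x_3 ≥ 8 gives C(4,2) = 6. Together 37.
No two caps can be exceeded simultaneously, so the pair terms are all 0.
By inclusion–exclusion the count is 66 − 37 + 0 = 29.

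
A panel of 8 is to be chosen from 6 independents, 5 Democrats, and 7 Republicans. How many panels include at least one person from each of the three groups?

41811

Total 8-person selections from all 18: C(18,8) = 43758.
Subtract selections that omit an entire group: no independents → C(12,8) = 495; no Democrats → C(13,8) = 1287; no Republicans → C(11,8) = 165.
Add back selections omitting two groups (i.e. drawn from a single group): C(6,8) + C(5,8) + C(7,8) = 0.
By inclusion–exclusion: 43758 − 1947 + 0 = 41811.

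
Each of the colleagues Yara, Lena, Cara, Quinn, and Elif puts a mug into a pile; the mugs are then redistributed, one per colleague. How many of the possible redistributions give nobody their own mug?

44

This is the derangement count D_5: permutations of 5 items with no fixed point.
By inclusion–exclusion this is Σ_{j=0}^{5} (−1)^j C(5,j)·(5−j)!.
Computing: 120 − 120 + 60 − 20 + 5 − 1 = 44.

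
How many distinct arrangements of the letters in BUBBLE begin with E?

20

With the first slot taken by E, it remains to arrange the other 5 letters (BUBBL).
Those 5 letters have B appearing 3 times, giving (5)!/(3!) = 20.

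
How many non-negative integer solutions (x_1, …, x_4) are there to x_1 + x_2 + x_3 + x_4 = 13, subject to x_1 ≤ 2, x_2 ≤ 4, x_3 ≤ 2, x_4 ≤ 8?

18

Ignoring the caps, the number of non-negative solutions to x_1+…+x_4 = 13 is C(16,3) = 560.
Subtract solutions that violate a single cap (substitute x_i' = x_i − (cap_i+1)): x_1 ≥ 3 gives C(13,3) = 286; x_2 ≥ 5 gives C(11,3) = 165; x_3 ≥ 3 gives C(13,3) = 286; x_4 ≥ 9 gives C(7,3) = 35. Together 772.
Add back pairs where two caps are both exceeded: 56 + 120 + 4 + 56 + 0 + 4 = 240.
Subtract triples: 10 + 0 + 0 + 0 = 10.
By inclusion–exclusion the count is 560 − 772 + 240 − 10 = 18.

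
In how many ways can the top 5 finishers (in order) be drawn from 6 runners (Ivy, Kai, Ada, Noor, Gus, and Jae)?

This is an ordered selection of 5 from 6: P(6,5).
That gives 6 × 5 × 4 × 3 × 2 = 720.

720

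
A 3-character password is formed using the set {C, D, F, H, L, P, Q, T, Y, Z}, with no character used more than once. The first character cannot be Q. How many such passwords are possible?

The first character has 10−1 = 9 choices (anything except Q).
The remaining 2 characters are filled from the other 9 symbols without repetition: 9 × 8 = 72.
Total: 9 × 72 = 648.

648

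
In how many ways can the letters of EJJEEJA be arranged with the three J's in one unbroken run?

Treat the 3 copies of J as a single block. The multiset to arrange is then {JJJ, A, E, E, E}, 5 items in all.
That gives (5)!/(3!) = 20 arrangements.

20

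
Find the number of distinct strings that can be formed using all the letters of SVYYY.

The 5 letters of SVYYY have repeats: Y appearing 3 times.
The number of distinct arrangements is 5!/(3!) = 120/6 = 20.

20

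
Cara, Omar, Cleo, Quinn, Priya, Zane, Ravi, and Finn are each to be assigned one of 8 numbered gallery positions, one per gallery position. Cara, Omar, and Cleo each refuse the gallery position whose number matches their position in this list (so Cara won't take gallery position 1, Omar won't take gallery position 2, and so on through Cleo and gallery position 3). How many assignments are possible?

27240

Let Aᵢ (for i ∈ {1, 2, 3}) be the placements that put person i in their forbidden gallery position. Any j of these fix j positions, leaving (8−j)! ways to fill the rest, and there are C(3,j) ways to pick which j.
By inclusion–exclusion, the number of valid placements is Σ_{j=0}^{3} (−1)^j C(3,j)·(8−j)!.
Computing: 40320 − 15120 + 2160 − 120 = 27240.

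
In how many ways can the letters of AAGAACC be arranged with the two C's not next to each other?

75

There are 7!/(4!·2!) = 105 arrangements of AAGAACC in total.
If the two C's are adjacent, glue them into one block, leaving 6 items to arrange: (6)!/(4!) = 30 ways.
Subtracting, 105 − 30 = 75 arrangements keep the C's apart.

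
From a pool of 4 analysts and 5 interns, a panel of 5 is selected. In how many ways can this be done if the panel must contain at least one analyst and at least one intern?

Unrestricted: C(9,5) = 126 ways to pick any 5 of the 9.
Selections missing a whole group: no analysts → C(5,5) = 1; no interns → C(4,5) = 0.
Both groups omitted at once is impossible, so 126 − 1 = 125.

125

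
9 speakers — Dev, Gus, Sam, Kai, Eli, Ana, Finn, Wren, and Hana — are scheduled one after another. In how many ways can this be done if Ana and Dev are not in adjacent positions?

282240

Of the 9! = 362880 arrangements, those with Ana and Dev adjacent number 2 × 8! = 80640 (treat the pair as a block with 2 internal orders).
So 362880 − 80640 = 282240 arrangements keep them apart.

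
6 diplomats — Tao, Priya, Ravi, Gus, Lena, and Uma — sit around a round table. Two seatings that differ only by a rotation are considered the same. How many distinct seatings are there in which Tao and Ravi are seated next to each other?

Treat {Tao, Ravi} as one unit (2 internal orders) and seat the resulting 5 units around the table: (4)! circular arrangements.
So 2 × (4)! = 2 × 24 = 48.

48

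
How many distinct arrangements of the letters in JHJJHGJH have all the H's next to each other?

Treat the 3 copies of H as a single block. The multiset to arrange is then {HHH, G, J, J, J, J}, 6 items in all.
That gives (6)!/(4!) = 30 arrangements.

30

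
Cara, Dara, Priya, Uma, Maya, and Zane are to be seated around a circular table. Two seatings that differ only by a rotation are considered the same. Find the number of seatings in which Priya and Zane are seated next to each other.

Treat {Priya, Zane} as one unit (2 internal orders) and seat the resulting 5 units around the table: (4)! circular arrangements.
So 2 × (4)! = 2 × 24 = 48.

48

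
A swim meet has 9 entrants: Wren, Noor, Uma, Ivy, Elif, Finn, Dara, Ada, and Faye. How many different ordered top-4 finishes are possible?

3024

This is an ordered selection of 4 from 9: P(9,4).
That gives 9 × 8 × 7 × 6 = 3024.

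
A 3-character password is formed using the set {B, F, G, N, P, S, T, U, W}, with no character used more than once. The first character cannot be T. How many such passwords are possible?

The first character has 9−1 = 8 choices (anything except T).
The remaining 2 characters are filled from the other 8 symbols without repetition: 8 × 7 = 56.
Total: 8 × 56 = 448.

448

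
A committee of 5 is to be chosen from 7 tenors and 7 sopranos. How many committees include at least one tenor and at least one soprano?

1960

With no constraint there are C(14,5) = 2002 possible selections.
Selections missing a whole group: no tenors → C(7,5) = 21; no sopranos → C(7,5) = 21.
Both groups omitted at once is impossible, so 2002 − 42 = 1960.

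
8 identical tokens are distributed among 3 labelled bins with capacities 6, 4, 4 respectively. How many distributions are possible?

22

By stars and bars, unrestricted non-negative solutions to x_1+…+x_3 = 8 number C(8+2,2) = 45.
Subtract solutions that violate a single cap (substitute x_i' = x_i − (cap_i+1)): x_1 ≥ 7 gives C(3,2) = 3; x_2 ≥ 5 gives C(5,2) = 10; x_3 ≥ 5 gives C(5,2) = 10. Together 23.
No two caps can be exceeded simultaneously, so the pair terms are all 0.
By inclusion–exclusion the count is 45 − 23 + 0 = 22.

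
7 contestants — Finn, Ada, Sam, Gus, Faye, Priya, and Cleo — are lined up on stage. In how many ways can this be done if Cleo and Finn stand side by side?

Treat {Cleo, Finn} as a single unit. There are 6 units to order, and the pair itself can be ordered 2 ways.
That gives 2 × 6! = 2 × 720 = 1440.

1440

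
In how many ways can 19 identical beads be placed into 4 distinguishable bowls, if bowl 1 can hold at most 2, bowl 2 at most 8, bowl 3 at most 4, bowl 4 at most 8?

By stars and bars, unrestricted non-negative solutions to x_1+…+x_4 = 19 number C(19+3,3) = 1540.
Subtract solutions that violate a single cap (substitute x_i' = x_i − (cap_i+1)): x_1 ≥ 3 gives C(19,3) = 969; x_2 ≥ 9 gives C(13,3) = 286; x_3 ≥ 5 gives C(17,3) = 680; x_4 ≥ 9 gives C(13,3) = 286. Together 2221.
Add back pairs where two caps are both exceeded: 120 + 364 + 120 + 56 + 4 + 56 = 720.
Subtract triples: 10 + 0 + 10 + 0 = 20.
By inclusion–exclusion the count is 1540 − 2221 + 720 − 20 = 19.

19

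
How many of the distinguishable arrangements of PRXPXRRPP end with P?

With the last slot taken by P, it remains to arrange the other 8 letters (RXPXRRPP).
Those 8 letters have P appearing 3 times, R appearing 3 times, and X appearing twice, giving (8)!/(3!·3!·2!) = 560.

560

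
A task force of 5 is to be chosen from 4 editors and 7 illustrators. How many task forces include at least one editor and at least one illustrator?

441

With no constraint there are C(11,5) = 462 possible selections.
Selections missing a whole group: no editors → C(7,5) = 21; no illustrators → C(4,5) = 0.
Both groups omitted at once is impossible, so 462 − 21 = 441.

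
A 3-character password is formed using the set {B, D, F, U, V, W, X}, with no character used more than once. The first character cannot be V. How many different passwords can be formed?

180

The first character has 7−1 = 6 choices (anything except V).
The remaining 2 characters are filled from the other 6 symbols without repetition: 6 × 5 = 30.
Total: 6 × 30 = 180.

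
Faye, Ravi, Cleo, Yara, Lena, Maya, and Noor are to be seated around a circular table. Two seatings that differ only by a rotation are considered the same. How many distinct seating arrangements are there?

720

Seat Faye anywhere (absorbing the rotational symmetry), then permute the other 6: (6)! = 720.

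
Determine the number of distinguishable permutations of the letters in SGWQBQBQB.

Letter multiplicities in SGWQBQBQB: B×3, G×1, Q×3, S×1, W×1.
So there are 9! / (3!·3!) = 10080 distinguishable arrangements.

10080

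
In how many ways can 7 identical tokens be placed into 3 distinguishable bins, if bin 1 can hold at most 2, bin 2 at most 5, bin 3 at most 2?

Ignoring the caps, the number of non-negative solutions to x_1+…+x_3 = 7 is C(9,2) = 36.
Subtract solutions that violate a single cap (substitute x_i' = x_i − (cap_i+1)): x_1 ≥ 3 gives C(6,2) = 15; x_2 ≥ 6 gives C(3,2) = 3; x_3 ≥ 3 gives C(6,2) = 15. Together 33.
Add back pairs where two caps are both exceeded: 0 + 3 + 0 = 3.
By inclusion–exclusion the count is 36 − 33 + 3 = 6.

6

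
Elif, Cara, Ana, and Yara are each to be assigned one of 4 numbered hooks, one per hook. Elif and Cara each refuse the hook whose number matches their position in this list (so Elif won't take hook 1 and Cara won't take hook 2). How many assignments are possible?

14

Let Aᵢ (for i ∈ {1, 2}) be the placements that put person i in their forbidden hook. Any j of these fix j positions, leaving (4−j)! ways to fill the rest, and there are C(2,j) ways to pick which j.
By inclusion–exclusion, the number of valid placements is Σ_{j=0}^{2} (−1)^j C(2,j)·(4−j)!.
Computing: 24 − 12 + 2 = 14.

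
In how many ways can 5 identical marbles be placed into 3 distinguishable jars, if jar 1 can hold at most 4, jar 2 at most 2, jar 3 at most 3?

Without the upper bounds there are C(7,2) = 21 ways to split 5 among 3 jars.
Subtract solutions that violate a single cap (substitute x_i' = x_i − (cap_i+1)): x_1 ≥ 5 gives C(2,2) = 1; x_2 ≥ 3 gives C(4,2) = 6; x_3 ≥ 4 gives C(3,2) = 3. Together 10.
No two caps can be exceeded simultaneously, so the pair terms are all 0.
By inclusion–exclusion the count is 21 − 10 + 0 = 11.

11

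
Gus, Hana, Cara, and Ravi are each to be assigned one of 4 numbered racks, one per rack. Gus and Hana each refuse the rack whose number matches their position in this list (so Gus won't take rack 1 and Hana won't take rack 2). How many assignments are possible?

14

Let Aᵢ (for i ∈ {1, 2}) be the placements that put person i in their forbidden rack. Any j of these fix j positions, leaving (4−j)! ways to fill the rest, and there are C(2,j) ways to pick which j.
By inclusion–exclusion, the number of valid placements is Σ_{j=0}^{2} (−1)^j C(2,j)·(4−j)!.
Computing: 24 − 12 + 2 = 14.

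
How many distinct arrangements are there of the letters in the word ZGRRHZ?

ZGRRHZ has 6 letters with R appearing twice and Z appearing twice.
So there are 6! / (2!·2!) = 180 distinguishable arrangements.

180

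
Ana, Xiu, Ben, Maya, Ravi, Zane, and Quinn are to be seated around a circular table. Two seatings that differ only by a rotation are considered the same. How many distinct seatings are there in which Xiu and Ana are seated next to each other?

240

Treat {Xiu, Ana} as one unit (2 internal orders) and seat the resulting 6 units around the table: (5)! circular arrangements.
So 2 × (5)! = 2 × 120 = 240.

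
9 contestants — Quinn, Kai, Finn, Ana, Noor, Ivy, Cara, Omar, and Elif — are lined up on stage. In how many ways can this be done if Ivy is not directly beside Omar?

282240

Of the 9! = 362880 arrangements, those with Ivy and Omar adjacent number 2 × 8! = 80640 (treat the pair as a block with 2 internal orders).
So 362880 − 80640 = 282240 arrangements keep them apart.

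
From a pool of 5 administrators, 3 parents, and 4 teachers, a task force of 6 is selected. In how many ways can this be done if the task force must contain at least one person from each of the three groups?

Unrestricted: C(12,6) = 924 ways to pick any 6 of the 12.
Selections missing a whole group: no administrators → C(7,6) = 7; no parents → C(9,6) = 84; no teachers → C(8,6) = 28.
Add back selections omitting two groups (i.e. drawn from a single group): C(5,6) + C(3,6) + C(4,6) = 0.
By inclusion–exclusion: 924 − 119 + 0 = 805.

805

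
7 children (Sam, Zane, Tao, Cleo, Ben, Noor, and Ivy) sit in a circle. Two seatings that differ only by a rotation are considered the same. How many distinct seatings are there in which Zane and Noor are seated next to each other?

Treat {Zane, Noor} as one unit (2 internal orders) and seat the resulting 6 units around the table: (5)! circular arrangements.
So 2 × (5)! = 2 × 120 = 240.

240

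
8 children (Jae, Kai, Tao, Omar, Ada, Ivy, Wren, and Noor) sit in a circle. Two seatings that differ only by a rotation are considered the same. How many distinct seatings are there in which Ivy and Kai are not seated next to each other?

3600

All circular seatings of 8 people number (7)! = 5040.
Those with Ivy next to Kai: fuse the pair into one unit and seat 7 units around a circle — 2·(6)! = 1440.
Subtracting, 5040 − 1440 = 3600.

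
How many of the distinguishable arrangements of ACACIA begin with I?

With the first slot taken by I, it remains to arrange the other 5 letters (ACACA).
Those 5 letters have A appearing 3 times and C appearing twice, giving (5)!/(3!·2!) = 10.

10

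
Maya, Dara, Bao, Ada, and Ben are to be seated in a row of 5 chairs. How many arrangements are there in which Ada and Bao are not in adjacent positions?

72

Of the 5! = 120 arrangements, those with Ada and Bao adjacent number 2 × 4! = 48 (treat the pair as a block with 2 internal orders).
So 120 − 48 = 72 arrangements keep them apart.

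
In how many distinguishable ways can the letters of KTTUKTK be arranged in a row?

140

KTTUKTK has 7 letters with K appearing 3 times and T appearing 3 times.
The number of distinct arrangements is 7!/(3!·3!) = 5040/36 = 140.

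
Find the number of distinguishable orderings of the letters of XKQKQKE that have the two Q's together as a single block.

Treat the 2 copies of Q as a single block. The multiset to arrange is then {QQ, E, K, K, K, X}, 6 items in all.
That gives (6)!/(3!) = 120 arrangements.

120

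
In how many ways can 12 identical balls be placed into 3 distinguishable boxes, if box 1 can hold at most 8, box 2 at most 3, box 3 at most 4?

10

Without the upper bounds there are C(14,2) = 91 ways to split 12 among 3 boxes.
Subtract solutions that violate a single cap (substitute x_i' = x_i − (cap_i+1)): x_1 ≥ 9 gives C(5,2) = 10; x_2 ≥ 4 gives C(10,2) = 45; x_3 ≥ 5 gives C(9,2) = 36. Together 91.
Add back pairs where two caps are both exceeded: 0 + 0 + 10 = 10.
By inclusion–exclusion the count is 91 − 91 + 10 = 10.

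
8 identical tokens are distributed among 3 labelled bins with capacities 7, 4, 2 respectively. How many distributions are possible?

14

Without the upper bounds there are C(10,2) = 45 ways to split 8 among 3 bins.
Subtract solutions that violate a single cap (substitute x_i' = x_i − (cap_i+1)): x_1 ≥ 8 gives C(2,2) = 1; x_2 ≥ 5 gives C(5,2) = 10; x_3 ≥ 3 gives C(7,2) = 21. Together 32.
Add back pairs where two caps are both exceeded: 0 + 0 + 1 = 1.
By inclusion–exclusion the count is 45 − 32 + 1 = 14.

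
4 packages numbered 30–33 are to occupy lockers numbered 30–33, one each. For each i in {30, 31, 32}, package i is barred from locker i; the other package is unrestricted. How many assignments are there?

11

Let Aᵢ (for i ∈ {30, 31, 32}) be the placements that put package i in its forbidden locker. Any j of these fix j positions, leaving (4−j)! ways to fill the rest, and there are C(3,j) ways to pick which j.
By inclusion–exclusion, the number of valid placements is Σ_{j=0}^{3} (−1)^j C(3,j)·(4−j)!.
Computing: 24 − 18 + 6 − 1 = 11.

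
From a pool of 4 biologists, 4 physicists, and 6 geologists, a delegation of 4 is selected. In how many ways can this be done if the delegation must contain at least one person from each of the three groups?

528

Unrestricted: C(14,4) = 1001 ways to pick any 4 of the 14.
Subtract selections that omit an entire group: no biologists → C(10,4) = 210; no physicists → C(10,4) = 210; no geologists → C(8,4) = 70.
Add back selections omitting two groups (i.e. drawn from a single group): C(4,4) + C(4,4) + C(6,4) = 17.
By inclusion–exclusion: 1001 − 490 + 17 = 528.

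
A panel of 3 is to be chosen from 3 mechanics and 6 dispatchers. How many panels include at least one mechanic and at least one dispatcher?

63

With no constraint there are C(9,3) = 84 possible selections.
Selections missing a whole group: no mechanics → C(6,3) = 20; no dispatchers → C(3,3) = 1.
Both groups omitted at once is impossible, so 84 − 21 = 63.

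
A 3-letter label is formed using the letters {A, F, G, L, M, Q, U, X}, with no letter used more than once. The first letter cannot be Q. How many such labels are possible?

294

The first letter has 8−1 = 7 choices (anything except Q).
The remaining 2 letters are filled from the other 7 symbols without repetition: 7 × 6 = 42.
Total: 7 × 42 = 294.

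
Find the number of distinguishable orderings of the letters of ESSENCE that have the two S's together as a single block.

Treat the 2 copies of S as a single block. The multiset to arrange is then {SS, C, E, E, E, N}, 6 items in all.
That gives (6)!/(3!) = 120 arrangements.

120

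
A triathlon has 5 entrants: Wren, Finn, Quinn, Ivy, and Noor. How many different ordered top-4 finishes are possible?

120

This is an ordered selection of 4 from 5: P(5,4).
That gives 5 × 4 × 3 × 2 = 120.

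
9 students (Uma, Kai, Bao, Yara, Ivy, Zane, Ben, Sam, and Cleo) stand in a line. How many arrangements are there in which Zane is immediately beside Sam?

80640

Place the 7 others and the Zane-Sam pair as 8 objects in a line; the pair has 2 internal arrangements.
That gives 2 × 8! = 2 × 40320 = 80640.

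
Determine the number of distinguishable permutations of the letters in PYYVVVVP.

420

Letter multiplicities in PYYVVVVP: P×2, V×4, Y×2.
The number of distinct arrangements is 8!/(4!·2!·2!) = 40320/96 = 420.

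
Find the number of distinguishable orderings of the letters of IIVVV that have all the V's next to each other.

3

Treat the 3 copies of V as a single block. The multiset to arrange is then {VVV, I, I}, 3 items in all.
That gives (3)!/(2!) = 3 arrangements.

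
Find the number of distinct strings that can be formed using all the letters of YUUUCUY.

105

YUUUCUY has 7 letters with U appearing 4 times and Y appearing twice.
So there are 7! / (4!·2!) = 105 distinguishable arrangements.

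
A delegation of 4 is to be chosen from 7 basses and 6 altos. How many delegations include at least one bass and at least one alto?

Total 4-person selections from all 13: C(13,4) = 715.
Selections missing a whole group: no basses → C(6,4) = 15; no altos → C(7,4) = 35.
Both groups omitted at once is impossible, so 715 − 50 = 665.

665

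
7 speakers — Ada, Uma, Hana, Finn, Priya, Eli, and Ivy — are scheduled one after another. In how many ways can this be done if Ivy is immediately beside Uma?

1440

Place the 5 others and the Ivy-Uma pair as 6 objects in a line; the pair has 2 internal arrangements.
So the count is 2·(6)! = 1440.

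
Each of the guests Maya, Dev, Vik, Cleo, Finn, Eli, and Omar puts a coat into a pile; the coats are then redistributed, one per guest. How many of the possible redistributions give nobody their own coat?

1854

This is the derangement count D_7: permutations of 7 items with no fixed point.
By inclusion–exclusion this is Σ_{j=0}^{7} (−1)^j C(7,j)·(7−j)!.
Computing: 5040 − 5040 + 2520 − 840 + 210 − 42 + 7 − 1 = 1854.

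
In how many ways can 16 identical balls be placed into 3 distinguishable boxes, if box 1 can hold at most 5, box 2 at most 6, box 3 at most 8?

Without the upper bounds there are C(18,2) = 153 ways to split 16 among 3 boxes.
Subtract solutions that violate a single cap (substitute x_i' = x_i − (cap_i+1)): x_1 ≥ 6 gives C(12,2) = 66; x_2 ≥ 7 gives C(11,2) = 55; x_3 ≥ 9 gives C(9,2) = 36. Together 157.
Add back pairs where two caps are both exceeded: 10 + 3 + 1 = 14.
By inclusion–exclusion the count is 153 − 157 + 14 = 10.

10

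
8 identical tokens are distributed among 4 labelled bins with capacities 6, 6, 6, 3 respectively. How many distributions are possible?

118

Ignoring the caps, the number of non-negative solutions to x_1+…+x_4 = 8 is C(11,3) = 165.
Subtract solutions that violate a single cap (substitute x_i' = x_i − (cap_i+1)): x_1 ≥ 7 gives C(4,3) = 4; x_2 ≥ 7 gives C(4,3) = 4; x_3 ≥ 7 gives C(4,3) = 4; x_4 ≥ 4 gives C(7,3) = 35. Together 47.
No two caps can be exceeded simultaneously, so the pair terms are all 0.
By inclusion–exclusion the count is 165 − 47 + 0 = 118.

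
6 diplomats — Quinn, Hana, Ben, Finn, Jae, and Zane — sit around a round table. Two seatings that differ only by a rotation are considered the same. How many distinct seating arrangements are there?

120

Fix one person's seat to break rotational symmetry; the remaining 5 people can be arranged in (5)! = 120 ways.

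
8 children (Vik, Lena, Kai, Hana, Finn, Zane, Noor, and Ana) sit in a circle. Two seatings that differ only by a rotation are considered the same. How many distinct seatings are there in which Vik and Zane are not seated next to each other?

Without the restriction there are (7)! = 5040 seatings.
Seatings with Vik beside Zane: treat them as a block with 2 internal orders, giving 2 × (6)! = 1440.
Subtracting, 5040 − 1440 = 3600.

3600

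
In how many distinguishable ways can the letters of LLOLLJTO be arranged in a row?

840

LLOLLJTO has 8 letters with L appearing 4 times and O appearing twice.
So there are 8! / (4!·2!) = 840 distinguishable arrangements.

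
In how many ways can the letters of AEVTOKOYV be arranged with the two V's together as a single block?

Treat the 2 copies of V as a single block. The multiset to arrange is then {VV, A, E, K, O, O, T, Y}, 8 items in all.
That gives (8)!/(2!) = 20160 arrangements.

20160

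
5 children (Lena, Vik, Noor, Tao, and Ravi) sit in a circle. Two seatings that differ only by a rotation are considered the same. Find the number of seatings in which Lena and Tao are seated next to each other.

12

Treat {Lena, Tao} as one unit (2 internal orders) and seat the resulting 4 units around the table: (3)! circular arrangements.
So 2 × (3)! = 2 × 6 = 12.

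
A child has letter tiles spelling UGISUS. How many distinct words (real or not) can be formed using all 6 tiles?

180

The 6 letters of UGISUS have repeats: S appearing twice and U appearing twice.
The number of distinct arrangements is 6!/(2!·2!) = 720/4 = 180.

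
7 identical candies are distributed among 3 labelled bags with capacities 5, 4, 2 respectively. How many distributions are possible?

By stars and bars, unrestricted non-negative solutions to x_1+…+x_3 = 7 number C(7+2,2) = 36.
Subtract solutions that violate a single cap (substitute x_i' = x_i − (cap_i+1)): x_1 ≥ 6 gives C(3,2) = 3; x_2 ≥ 5 gives C(4,2) = 6; x_3 ≥ 3 gives C(6,2) = 15. Together 24.
No two caps can be exceeded simultaneously, so the pair terms are all 0.
By inclusion–exclusion the count is 36 − 24 + 0 = 12.

12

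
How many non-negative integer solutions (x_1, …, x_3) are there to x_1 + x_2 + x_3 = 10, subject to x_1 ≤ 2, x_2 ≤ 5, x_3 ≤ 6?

9

Without the upper bounds there are C(12,2) = 66 ways to split 10 among 3 variables.
Subtract solutions that violate a single cap (substitute x_i' = x_i − (cap_i+1)): x_1 ≥ 3 gives C(9,2) = 36; x_2 ≥ 6 gives C(6,2) = 15; x_3 ≥ 7 gives C(5,2) = 10. Together 61.
Add back pairs where two caps are both exceeded: 3 + 1 + 0 = 4.
By inclusion–exclusion the count is 66 − 61 + 4 = 9.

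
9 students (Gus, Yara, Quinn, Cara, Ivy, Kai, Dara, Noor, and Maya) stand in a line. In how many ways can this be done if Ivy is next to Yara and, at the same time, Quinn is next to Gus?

20160

Treat {Ivy,Yara} as one block (2 orders) and {Quinn,Gus} as another (2 orders).
That leaves 7 units to arrange: 2 × 2 × 7! = 4 × 5040 = 20160.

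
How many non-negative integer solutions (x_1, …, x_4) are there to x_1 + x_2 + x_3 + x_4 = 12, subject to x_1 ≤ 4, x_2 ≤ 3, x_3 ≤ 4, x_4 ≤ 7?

66

Ignoring the caps, the number of non-negative solutions to x_1+…+x_4 = 12 is C(15,3) = 455.
Subtract solutions that violate a single cap (substitute x_i' = x_i − (cap_i+1)): x_1 ≥ 5 gives C(10,3) = 120; x_2 ≥ 4 gives C(11,3) = 165; x_3 ≥ 5 gives C(10,3) = 120; x_4 ≥ 8 gives C(7,3) = 35. Together 440.
Add back pairs where two caps are both exceeded: 20 + 10 + 0 + 20 + 1 + 0 = 51.
By inclusion–exclusion the count is 455 − 440 + 51 = 66.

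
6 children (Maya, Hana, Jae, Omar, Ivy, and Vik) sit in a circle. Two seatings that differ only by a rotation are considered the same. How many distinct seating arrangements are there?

Seat Maya anywhere (absorbing the rotational symmetry), then permute the other 5: (5)! = 120.

120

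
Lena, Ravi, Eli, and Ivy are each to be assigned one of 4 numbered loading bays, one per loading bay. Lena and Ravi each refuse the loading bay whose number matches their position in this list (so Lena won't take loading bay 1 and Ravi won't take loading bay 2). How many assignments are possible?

Let Aᵢ (for i ∈ {1, 2}) be the placements that put person i in their forbidden loading bay. Any j of these fix j positions, leaving (4−j)! ways to fill the rest, and there are C(2,j) ways to pick which j.
By inclusion–exclusion, the number of valid placements is Σ_{j=0}^{2} (−1)^j C(2,j)·(4−j)!.
Computing: 24 − 12 + 2 = 14.

14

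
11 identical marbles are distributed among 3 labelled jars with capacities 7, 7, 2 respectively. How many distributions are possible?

15

Without the upper bounds there are C(13,2) = 78 ways to split 11 among 3 jars.
Subtract solutions that violate a single cap (substitute x_i' = x_i − (cap_i+1)): x_1 ≥ 8 gives C(5,2) = 10; x_2 ≥ 8 gives C(5,2) = 10; x_3 ≥ 3 gives C(10,2) = 45. Together 65.
Add back pairs where two caps are both exceeded: 0 + 1 + 1 = 2.
By inclusion–exclusion the count is 78 − 65 + 2 = 15.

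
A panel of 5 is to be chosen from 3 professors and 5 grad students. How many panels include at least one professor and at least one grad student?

55

Unrestricted: C(8,5) = 56 ways to pick any 5 of the 8.
Selections missing a whole group: no professors → C(5,5) = 1; no grad students → C(3,5) = 0.
Both groups omitted at once is impossible, so 56 − 1 = 55.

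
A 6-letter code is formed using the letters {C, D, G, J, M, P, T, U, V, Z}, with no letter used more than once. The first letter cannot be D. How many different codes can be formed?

The first letter has 10−1 = 9 choices (anything except D).
The remaining 5 letters are filled from the other 9 symbols without repetition: 9 × 8 × 7 × 6 × 5 = 15120.
Total: 9 × 15120 = 136080.

136080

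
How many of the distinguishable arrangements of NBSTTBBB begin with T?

210

Fix T in the first position and arrange the remaining 7 letters.
Those 7 letters have B appearing 4 times, giving (7)!/(4!) = 210.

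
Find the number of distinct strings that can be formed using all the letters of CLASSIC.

1260

The 7 letters of CLASSIC have repeats: C appearing twice and S appearing twice.
Dividing 7! = 5040 by 2!·2! = 4 for the repeated letters gives 1260.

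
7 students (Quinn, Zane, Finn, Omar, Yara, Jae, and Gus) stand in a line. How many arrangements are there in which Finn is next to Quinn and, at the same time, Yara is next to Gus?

Treat {Finn,Quinn} as one block (2 orders) and {Yara,Gus} as another (2 orders).
That leaves 5 units to arrange: 2 × 2 × 5! = 4 × 120 = 480.

480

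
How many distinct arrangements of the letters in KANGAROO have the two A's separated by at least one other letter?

7560

Total arrangements of KANGAROO: 8!/(2!·2!) = 10080.
Arrangements with the A's together: treat AA as one letter, giving (7)!/(2!) = 2520.
Hence 10080 − 2520 = 7560.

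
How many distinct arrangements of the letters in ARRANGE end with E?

With the last slot taken by E, it remains to arrange the other 6 letters (ARRANG).
Those 6 letters have A appearing twice and R appearing twice, giving (6)!/(2!·2!) = 180.

180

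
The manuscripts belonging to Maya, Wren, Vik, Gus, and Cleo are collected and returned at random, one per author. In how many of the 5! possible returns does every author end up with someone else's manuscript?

Let Aᵢ be the assignments in which author i gets their own manuscript. We want the size of the complement of A₁∪…∪A_5.
By inclusion–exclusion this is Σ_{j=0}^{5} (−1)^j C(5,j)·(5−j)!.
Computing: 120 − 120 + 60 − 20 + 5 − 1 = 44.

44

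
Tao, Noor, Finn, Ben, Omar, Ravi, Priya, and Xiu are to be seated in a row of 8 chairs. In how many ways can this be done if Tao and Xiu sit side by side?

10080

Glue Tao and Xiu into one block (2 internal orders), leaving 7 units to arrange in a row.
So the count is 2·(7)! = 10080.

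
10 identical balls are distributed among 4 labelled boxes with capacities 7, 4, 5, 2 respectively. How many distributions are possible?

79

Ignoring the caps, the number of non-negative solutions to x_1+…+x_4 = 10 is C(13,3) = 286.
Subtract solutions that violate a single cap (substitute x_i' = x_i − (cap_i+1)): x_1 ≥ 8 gives C(5,3) = 10; x_2 ≥ 5 gives C(8,3) = 56; x_3 ≥ 6 gives C(7,3) = 35; x_4 ≥ 3 gives C(10,3) = 120. Together 221.
Add back pairs where two caps are both exceeded: 0 + 0 + 0 + 0 + 10 + 4 = 14.
By inclusion–exclusion the count is 286 − 221 + 14 = 79.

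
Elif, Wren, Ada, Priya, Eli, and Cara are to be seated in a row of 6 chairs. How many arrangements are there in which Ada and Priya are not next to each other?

There are 6! = 720 arrangements in all. If Ada and Priya are adjacent, merging them into one block gives 2·(5)! = 240 arrangements.
So 720 − 240 = 480 arrangements keep them apart.

480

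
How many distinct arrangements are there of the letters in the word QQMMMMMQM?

QQMMMMMQM has 9 letters with M appearing 6 times and Q appearing 3 times.
So there are 9! / (6!·3!) = 84 distinguishable arrangements.

84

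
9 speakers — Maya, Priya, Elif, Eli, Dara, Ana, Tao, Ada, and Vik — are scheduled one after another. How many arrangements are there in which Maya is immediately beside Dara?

Treat {Maya, Dara} as a single unit. There are 8 units to order, and the pair itself can be ordered 2 ways.
So the count is 2·(8)! = 80640.

80640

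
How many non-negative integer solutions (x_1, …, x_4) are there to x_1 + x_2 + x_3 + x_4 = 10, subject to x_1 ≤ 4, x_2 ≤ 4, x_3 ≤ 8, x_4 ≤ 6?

151

Ignoring the caps, the number of non-negative solutions to x_1+…+x_4 = 10 is C(13,3) = 286.
Subtract solutions that violate a single cap (substitute x_i' = x_i − (cap_i+1)): x_1 ≥ 5 gives C(8,3) = 56; x_2 ≥ 5 gives C(8,3) = 56; x_3 ≥ 9 gives C(4,3) = 4; x_4 ≥ 7 gives C(6,3) = 20. Together 136.
Add back pairs where two caps are both exceeded: 1 + 0 + 0 + 0 + 0 + 0 = 1.
By inclusion–exclusion the count is 286 − 136 + 1 = 151.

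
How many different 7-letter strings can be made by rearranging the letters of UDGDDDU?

105

Letter multiplicities in UDGDDDU: D×4, G×1, U×2.
Dividing 7! = 5040 by 4!·2! = 48 for the repeated letters gives 105.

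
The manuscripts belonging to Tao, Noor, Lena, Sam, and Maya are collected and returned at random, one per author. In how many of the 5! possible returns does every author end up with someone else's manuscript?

44

Count assignments avoiding every fixed point. For any j of the 5 authors fixed to their own manuscript, the other 5−j can be arranged in (5−j)! ways.
By inclusion–exclusion this is Σ_{j=0}^{5} (−1)^j C(5,j)·(5−j)!.
Computing: 120 − 120 + 60 − 20 + 5 − 1 = 44.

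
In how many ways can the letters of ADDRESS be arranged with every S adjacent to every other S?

Treat the 2 copies of S as a single block. The multiset to arrange is then {SS, A, D, D, E, R}, 6 items in all.
That gives (6)!/(2!) = 360 arrangements.

360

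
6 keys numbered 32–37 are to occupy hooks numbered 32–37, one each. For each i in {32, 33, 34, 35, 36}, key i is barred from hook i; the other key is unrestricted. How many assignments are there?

309

Let Aᵢ (for 32 ≤ i ≤ 36) be the placements that put key i in its forbidden hook. Any j of these fix j positions, leaving (6−j)! ways to fill the rest, and there are C(5,j) ways to pick which j.
By inclusion–exclusion, the number of valid placements is Σ_{j=0}^{5} (−1)^j C(5,j)·(6−j)!.
Computing: 720 − 600 + 240 − 60 + 10 − 1 = 309.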